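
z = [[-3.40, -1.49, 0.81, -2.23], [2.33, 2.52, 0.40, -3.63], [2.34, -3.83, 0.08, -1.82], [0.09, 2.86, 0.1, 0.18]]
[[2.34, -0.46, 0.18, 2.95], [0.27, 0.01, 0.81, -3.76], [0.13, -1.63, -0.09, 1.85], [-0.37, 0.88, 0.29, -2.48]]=z @ [[-0.40,-0.09,0.03,-0.54], [-0.09,0.3,0.10,-0.86], [-0.06,0.02,0.23,0.07], [-0.4,0.15,-0.11,0.1]]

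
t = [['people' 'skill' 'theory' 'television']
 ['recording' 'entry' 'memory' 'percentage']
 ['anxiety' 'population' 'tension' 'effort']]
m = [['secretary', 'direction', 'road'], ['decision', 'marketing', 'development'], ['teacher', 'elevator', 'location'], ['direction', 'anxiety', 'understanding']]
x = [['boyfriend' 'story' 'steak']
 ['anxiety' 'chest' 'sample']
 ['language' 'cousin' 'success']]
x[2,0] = 'language'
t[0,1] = 'skill'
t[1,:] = ['recording', 'entry', 'memory', 'percentage']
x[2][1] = 'cousin'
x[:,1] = ['story', 'chest', 'cousin']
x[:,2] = ['steak', 'sample', 'success']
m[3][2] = 'understanding'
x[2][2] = 'success'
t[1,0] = 'recording'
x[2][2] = 'success'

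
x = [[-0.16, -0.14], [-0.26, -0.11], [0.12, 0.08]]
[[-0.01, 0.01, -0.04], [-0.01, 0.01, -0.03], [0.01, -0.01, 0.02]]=x @ [[0.01, -0.00, 0.02], [0.08, -0.1, 0.26]]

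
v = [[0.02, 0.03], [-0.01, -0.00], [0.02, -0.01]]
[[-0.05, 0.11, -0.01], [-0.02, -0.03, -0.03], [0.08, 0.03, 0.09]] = v @ [[2.40, 2.67, 3.32], [-3.39, 1.99, -2.60]]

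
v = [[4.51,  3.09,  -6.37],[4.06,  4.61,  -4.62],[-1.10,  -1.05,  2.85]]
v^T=[[4.51, 4.06, -1.10],[3.09, 4.61, -1.05],[-6.37, -4.62, 2.85]]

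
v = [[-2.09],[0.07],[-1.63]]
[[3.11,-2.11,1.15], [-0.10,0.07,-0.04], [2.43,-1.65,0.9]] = v @ [[-1.49,1.01,-0.55]]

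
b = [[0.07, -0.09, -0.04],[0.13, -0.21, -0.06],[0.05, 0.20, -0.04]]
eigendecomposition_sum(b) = [[(-0.02+0j),  0.01-0.00j,  0.00-0.00j],  [-0.00+0.00j,  -0j,  -0j],  [(-0.05+0j),  0.03-0.00j,  0.01-0.00j]] + [[0.05+0.01j,  -0.05+0.02j,  (-0.02-0j)], [(0.07+0.06j),  -0.11-0.02j,  (-0.03-0.03j)], [0.05-0.21j,  (0.08+0.24j),  (-0.02+0.1j)]] + [[(0.05-0.01j),(-0.05-0.02j),(-0.02+0j)], [(0.07-0.06j),(-0.11+0.02j),(-0.03+0.03j)], [0.05+0.21j,(0.08-0.24j),(-0.02-0.1j)]]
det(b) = -0.00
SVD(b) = [[-0.35,0.31,-0.88], [-0.77,0.44,0.46], [0.53,0.84,0.09]] @ diag([0.3178673770875112, 0.14912003876264476, 0.00485228017876646]) @ [[-0.31, 0.94, 0.12], [0.81, 0.33, -0.49], [0.5, 0.05, 0.87]]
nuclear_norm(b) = 0.47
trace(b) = -0.18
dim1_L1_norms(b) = [0.2, 0.4, 0.29]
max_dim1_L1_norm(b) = 0.4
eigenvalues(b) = [(-0.02+0j), (-0.08+0.08j), (-0.08-0.08j)]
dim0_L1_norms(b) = [0.25, 0.5, 0.14]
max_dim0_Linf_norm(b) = 0.21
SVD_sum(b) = [[0.03, -0.11, -0.01], [0.08, -0.23, -0.03], [-0.05, 0.16, 0.02]] + [[0.04, 0.02, -0.02],  [0.05, 0.02, -0.03],  [0.1, 0.04, -0.06]] + [[-0.0, -0.00, -0.0], [0.0, 0.00, 0.00], [0.0, 0.0, 0.0]]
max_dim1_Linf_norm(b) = 0.21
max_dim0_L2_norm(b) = 0.3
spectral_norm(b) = 0.32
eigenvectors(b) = [[0.42+0.00j, (0.01+0.2j), (0.01-0.2j)], [0.00+0.00j, -0.19+0.33j, (-0.19-0.33j)], [0.91+0.00j, 0.90+0.00j, 0.90-0.00j]]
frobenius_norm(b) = 0.35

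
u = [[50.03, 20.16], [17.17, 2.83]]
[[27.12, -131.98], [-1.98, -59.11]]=u@[[-0.57, -4.00],[2.76, 3.38]]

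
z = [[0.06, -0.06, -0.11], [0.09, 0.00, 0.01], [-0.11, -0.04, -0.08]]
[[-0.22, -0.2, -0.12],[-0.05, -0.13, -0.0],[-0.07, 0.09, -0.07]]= z @ [[-0.56,-1.54,-0.16], [2.8,1.00,0.17], [0.2,0.43,0.95]]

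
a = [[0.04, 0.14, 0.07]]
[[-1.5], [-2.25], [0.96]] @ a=[[-0.06,-0.21,-0.11], [-0.09,-0.32,-0.16], [0.04,0.13,0.07]]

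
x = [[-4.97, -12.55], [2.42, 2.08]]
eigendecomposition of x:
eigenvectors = [[0.92+0.00j, (0.92-0j)], [(-0.26-0.31j), (-0.26+0.31j)]]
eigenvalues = [(-1.45+4.24j), (-1.45-4.24j)]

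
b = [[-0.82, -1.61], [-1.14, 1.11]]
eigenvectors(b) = [[-0.92, 0.52], [-0.4, -0.85]]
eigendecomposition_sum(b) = [[-1.20, -0.73], [-0.52, -0.32]] + [[0.38, -0.88],[-0.62, 1.43]]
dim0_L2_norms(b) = [1.4, 1.96]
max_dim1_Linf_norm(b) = 1.61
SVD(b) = [[-0.84, 0.55], [0.55, 0.84]] @ diag([1.9559703269781388, 1.4037022761187758]) @ [[0.03,1.00], [-1.00,0.03]]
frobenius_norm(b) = 2.41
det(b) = -2.75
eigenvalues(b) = [-1.52, 1.81]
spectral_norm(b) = 1.96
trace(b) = 0.29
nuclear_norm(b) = 3.36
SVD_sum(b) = [[-0.05, -1.63], [0.03, 1.08]] + [[-0.77, 0.02],[-1.17, 0.03]]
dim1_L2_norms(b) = [1.81, 1.59]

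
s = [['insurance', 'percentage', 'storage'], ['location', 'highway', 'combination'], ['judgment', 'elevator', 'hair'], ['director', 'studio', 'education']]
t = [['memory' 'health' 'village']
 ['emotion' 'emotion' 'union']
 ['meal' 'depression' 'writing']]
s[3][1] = 'studio'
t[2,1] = 'depression'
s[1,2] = 'combination'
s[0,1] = 'percentage'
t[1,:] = ['emotion', 'emotion', 'union']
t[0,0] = 'memory'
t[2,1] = 'depression'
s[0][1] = 'percentage'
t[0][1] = 'health'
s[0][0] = 'insurance'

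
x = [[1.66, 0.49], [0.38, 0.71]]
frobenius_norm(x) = 1.91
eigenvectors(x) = [[0.95, -0.4], [0.32, 0.92]]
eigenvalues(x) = [1.83, 0.54]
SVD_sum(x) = [[1.59, 0.66],[0.58, 0.24]] + [[0.07, -0.17], [-0.20, 0.47]]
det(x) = 0.99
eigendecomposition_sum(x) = [[1.59, 0.70], [0.54, 0.24]] + [[0.07, -0.21], [-0.16, 0.47]]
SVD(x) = [[-0.94, -0.34], [-0.34, 0.94]] @ diag([1.830364187888831, 0.542187181418059]) @ [[-0.92, -0.38], [-0.38, 0.92]]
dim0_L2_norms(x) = [1.7, 0.86]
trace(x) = 2.37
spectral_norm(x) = 1.83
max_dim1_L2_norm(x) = 1.73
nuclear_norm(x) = 2.37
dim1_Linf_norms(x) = [1.66, 0.71]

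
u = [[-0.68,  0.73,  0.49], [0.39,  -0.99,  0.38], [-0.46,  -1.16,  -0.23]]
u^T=[[-0.68, 0.39, -0.46], [0.73, -0.99, -1.16], [0.49, 0.38, -0.23]]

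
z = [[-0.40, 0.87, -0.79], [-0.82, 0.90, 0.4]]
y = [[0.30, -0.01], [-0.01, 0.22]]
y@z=[[-0.11, 0.25, -0.24], [-0.18, 0.19, 0.10]]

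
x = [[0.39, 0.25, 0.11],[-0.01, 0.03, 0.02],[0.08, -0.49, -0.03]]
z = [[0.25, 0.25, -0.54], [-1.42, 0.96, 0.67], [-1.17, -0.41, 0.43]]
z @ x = [[0.05,  0.33,  0.05], [-0.51,  -0.65,  -0.16], [-0.42,  -0.52,  -0.15]]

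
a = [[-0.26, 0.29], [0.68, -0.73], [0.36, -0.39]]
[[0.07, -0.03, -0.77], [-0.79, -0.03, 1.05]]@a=[[-0.32, 0.34], [0.56, -0.62]]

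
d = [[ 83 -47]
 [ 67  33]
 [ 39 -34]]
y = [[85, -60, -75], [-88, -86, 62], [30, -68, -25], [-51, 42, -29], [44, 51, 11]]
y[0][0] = 85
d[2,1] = -34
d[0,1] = -47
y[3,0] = -51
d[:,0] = [83, 67, 39]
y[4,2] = 11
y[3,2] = -29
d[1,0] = 67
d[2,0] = 39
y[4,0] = 44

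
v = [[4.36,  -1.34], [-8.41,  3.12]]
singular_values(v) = [10.06, 0.23]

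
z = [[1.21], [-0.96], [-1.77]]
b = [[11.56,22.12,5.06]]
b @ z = [[-16.2]]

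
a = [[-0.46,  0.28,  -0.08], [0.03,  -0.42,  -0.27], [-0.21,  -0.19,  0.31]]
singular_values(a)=[0.62, 0.42, 0.4]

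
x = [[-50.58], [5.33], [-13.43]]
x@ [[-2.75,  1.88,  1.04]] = [[139.1, -95.09, -52.6], [-14.66, 10.02, 5.54], [36.93, -25.25, -13.97]]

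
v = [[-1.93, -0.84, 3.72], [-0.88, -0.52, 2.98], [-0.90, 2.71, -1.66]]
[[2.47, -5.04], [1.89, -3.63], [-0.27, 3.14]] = v @ [[-0.18,0.45], [0.22,0.72], [0.62,-0.96]]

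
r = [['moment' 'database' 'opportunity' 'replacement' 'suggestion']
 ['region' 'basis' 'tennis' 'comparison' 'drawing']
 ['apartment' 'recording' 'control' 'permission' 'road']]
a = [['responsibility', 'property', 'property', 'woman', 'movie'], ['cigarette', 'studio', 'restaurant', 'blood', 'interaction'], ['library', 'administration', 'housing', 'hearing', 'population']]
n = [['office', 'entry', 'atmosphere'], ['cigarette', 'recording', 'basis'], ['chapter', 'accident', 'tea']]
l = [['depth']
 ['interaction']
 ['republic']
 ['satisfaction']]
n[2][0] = 'chapter'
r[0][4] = 'suggestion'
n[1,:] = ['cigarette', 'recording', 'basis']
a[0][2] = 'property'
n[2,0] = 'chapter'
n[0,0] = 'office'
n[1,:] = ['cigarette', 'recording', 'basis']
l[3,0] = 'satisfaction'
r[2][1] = 'recording'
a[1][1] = 'studio'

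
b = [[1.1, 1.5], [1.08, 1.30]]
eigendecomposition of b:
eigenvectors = [[-0.79, -0.74],[0.62, -0.68]]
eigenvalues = [-0.08, 2.48]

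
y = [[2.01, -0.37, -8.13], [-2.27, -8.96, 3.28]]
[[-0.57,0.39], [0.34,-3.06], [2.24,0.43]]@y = [[-2.03, -3.28, 5.91], [7.63, 27.29, -12.8], [3.53, -4.68, -16.80]]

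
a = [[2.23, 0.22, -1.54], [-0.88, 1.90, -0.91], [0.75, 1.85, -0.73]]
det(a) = 5.07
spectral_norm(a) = 3.21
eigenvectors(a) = [[0.70+0.00j,  -0.40-0.25j,  -0.40+0.25j],  [(-0.68+0j),  (-0.3-0.42j),  -0.30+0.42j],  [-0.22+0.00j,  -0.72+0.00j,  -0.72-0.00j]]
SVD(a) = [[-0.67, 0.66, -0.35], [-0.41, -0.72, -0.56], [-0.62, -0.23, 0.75]] @ diag([3.207727501352229, 2.538903103010543, 0.6227000165344645]) @ [[-0.5, -0.65, 0.58], [0.76, -0.65, -0.07], [0.42, 0.4, 0.81]]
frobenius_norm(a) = 4.14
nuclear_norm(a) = 6.37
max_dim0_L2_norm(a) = 2.66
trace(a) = 3.40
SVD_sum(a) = [[1.06, 1.39, -1.24], [0.65, 0.86, -0.76], [0.99, 1.29, -1.15]] + [[1.26, -1.08, -0.12], [-1.39, 1.18, 0.14], [-0.44, 0.37, 0.04]] + [[-0.09,-0.09,-0.18], [-0.15,-0.14,-0.28], [0.20,0.19,0.38]]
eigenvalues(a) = [(2.51+0j), (0.44+1.35j), (0.44-1.35j)]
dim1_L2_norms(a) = [2.72, 2.28, 2.13]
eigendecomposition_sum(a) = [[(1.51+0j), -0.88+0.00j, (-0.47-0j)],[-1.46-0.00j, 0.85+0.00j, (0.45+0j)],[-0.48-0.00j, (0.28+0j), 0.15+0.00j]] + [[0.36+0.18j,  (0.55+0.08j),  (-0.54+0.32j)], [0.29+0.34j,  (0.52+0.32j),  -0.68+0.09j], [0.62-0.06j,  0.78-0.34j,  (-0.44+0.85j)]] + [[0.36-0.18j,0.55-0.08j,(-0.54-0.32j)],  [(0.29-0.34j),(0.52-0.32j),(-0.68-0.09j)],  [(0.62+0.06j),(0.78+0.34j),-0.44-0.85j]]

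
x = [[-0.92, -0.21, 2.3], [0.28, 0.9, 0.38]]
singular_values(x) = [2.49, 1.0]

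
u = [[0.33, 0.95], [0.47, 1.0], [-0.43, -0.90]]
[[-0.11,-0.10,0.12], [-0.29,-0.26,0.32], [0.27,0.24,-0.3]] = u@[[-1.45,-1.3,1.6],  [0.39,0.35,-0.43]]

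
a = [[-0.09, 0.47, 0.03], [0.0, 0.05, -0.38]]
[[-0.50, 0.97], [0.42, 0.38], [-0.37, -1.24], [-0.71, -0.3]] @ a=[[0.04, -0.19, -0.38], [-0.04, 0.22, -0.13], [0.03, -0.24, 0.46], [0.06, -0.35, 0.09]]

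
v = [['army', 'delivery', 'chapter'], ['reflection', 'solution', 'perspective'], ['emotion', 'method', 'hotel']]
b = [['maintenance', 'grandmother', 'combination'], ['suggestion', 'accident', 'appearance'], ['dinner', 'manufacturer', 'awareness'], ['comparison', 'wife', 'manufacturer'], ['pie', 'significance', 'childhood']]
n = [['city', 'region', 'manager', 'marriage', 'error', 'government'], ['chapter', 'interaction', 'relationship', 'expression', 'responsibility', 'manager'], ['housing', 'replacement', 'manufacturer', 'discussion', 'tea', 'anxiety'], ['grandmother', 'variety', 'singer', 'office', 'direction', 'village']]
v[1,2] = 'perspective'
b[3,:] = ['comparison', 'wife', 'manufacturer']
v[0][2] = 'chapter'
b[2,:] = ['dinner', 'manufacturer', 'awareness']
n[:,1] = ['region', 'interaction', 'replacement', 'variety']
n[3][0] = 'grandmother'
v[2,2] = 'hotel'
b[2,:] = ['dinner', 'manufacturer', 'awareness']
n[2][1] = 'replacement'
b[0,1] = 'grandmother'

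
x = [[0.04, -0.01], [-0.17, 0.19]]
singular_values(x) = [0.26, 0.02]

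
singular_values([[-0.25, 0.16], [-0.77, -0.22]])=[0.83, 0.22]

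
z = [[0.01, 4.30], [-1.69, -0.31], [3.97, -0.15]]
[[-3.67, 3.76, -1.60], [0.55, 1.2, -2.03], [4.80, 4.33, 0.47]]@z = [[-12.74, -16.71], [-10.08, 2.3], [-5.4, 19.23]]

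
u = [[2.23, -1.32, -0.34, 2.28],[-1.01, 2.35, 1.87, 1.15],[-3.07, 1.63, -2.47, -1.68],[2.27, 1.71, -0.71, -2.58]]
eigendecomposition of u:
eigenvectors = [[0.58,-0.35,-0.30,-0.31],[-0.68,-0.81,0.09,-0.3],[-0.44,0.11,-0.75,0.44],[0.07,-0.46,0.58,0.79]]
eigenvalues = [4.31, 2.31, -2.6, -4.49]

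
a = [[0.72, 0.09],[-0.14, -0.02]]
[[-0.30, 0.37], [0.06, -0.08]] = a@ [[-0.53, 0.39],[0.93, 1.04]]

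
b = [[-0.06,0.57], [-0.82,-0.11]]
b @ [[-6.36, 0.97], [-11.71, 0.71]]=[[-6.29, 0.35],[6.50, -0.87]]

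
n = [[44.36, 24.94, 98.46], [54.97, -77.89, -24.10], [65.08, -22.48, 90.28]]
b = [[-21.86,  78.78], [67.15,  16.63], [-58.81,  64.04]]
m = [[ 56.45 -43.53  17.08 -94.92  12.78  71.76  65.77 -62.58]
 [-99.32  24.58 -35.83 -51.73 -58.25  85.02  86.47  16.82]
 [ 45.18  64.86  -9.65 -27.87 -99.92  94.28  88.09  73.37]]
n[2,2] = 90.28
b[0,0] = -21.86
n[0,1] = 24.94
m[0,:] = [56.45, -43.53, 17.08, -94.92, 12.78, 71.76, 65.77, -62.58]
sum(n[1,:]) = -47.02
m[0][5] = 71.76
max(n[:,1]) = 24.94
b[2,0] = -58.81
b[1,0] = 67.15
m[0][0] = 56.45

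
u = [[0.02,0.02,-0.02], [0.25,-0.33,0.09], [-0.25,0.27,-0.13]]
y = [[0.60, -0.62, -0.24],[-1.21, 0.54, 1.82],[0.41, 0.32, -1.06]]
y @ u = [[-0.08,0.15,-0.04], [-0.34,0.29,-0.16], [0.35,-0.38,0.16]]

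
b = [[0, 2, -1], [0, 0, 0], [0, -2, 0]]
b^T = [[0, 0, 0], [2, 0, -2], [-1, 0, 0]]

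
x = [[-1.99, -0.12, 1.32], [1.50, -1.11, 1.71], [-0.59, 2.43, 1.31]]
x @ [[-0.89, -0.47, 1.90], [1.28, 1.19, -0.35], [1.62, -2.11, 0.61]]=[[3.76,-1.99,-2.93], [0.01,-5.63,4.28], [5.76,0.40,-1.17]]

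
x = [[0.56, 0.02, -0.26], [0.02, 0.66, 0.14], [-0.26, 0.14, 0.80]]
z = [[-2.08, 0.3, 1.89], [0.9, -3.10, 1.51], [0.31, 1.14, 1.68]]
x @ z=[[-1.23, -0.19, 0.65], [0.6, -1.88, 1.27], [0.91, 0.4, 1.06]]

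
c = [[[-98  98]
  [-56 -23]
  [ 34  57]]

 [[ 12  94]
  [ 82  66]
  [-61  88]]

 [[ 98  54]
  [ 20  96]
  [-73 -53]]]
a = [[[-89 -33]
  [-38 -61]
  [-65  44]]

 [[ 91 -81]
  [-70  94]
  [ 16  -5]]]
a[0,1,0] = -38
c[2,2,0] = -73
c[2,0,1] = 54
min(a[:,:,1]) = -81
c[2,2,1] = -53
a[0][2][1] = 44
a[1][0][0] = 91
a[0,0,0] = -89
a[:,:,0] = [[-89, -38, -65], [91, -70, 16]]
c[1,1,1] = 66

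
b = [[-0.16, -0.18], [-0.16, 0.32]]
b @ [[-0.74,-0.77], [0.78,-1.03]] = [[-0.02, 0.31], [0.37, -0.21]]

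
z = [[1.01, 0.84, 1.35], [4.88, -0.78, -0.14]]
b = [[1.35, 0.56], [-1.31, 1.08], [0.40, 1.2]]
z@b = [[0.8, 3.09], [7.55, 1.72]]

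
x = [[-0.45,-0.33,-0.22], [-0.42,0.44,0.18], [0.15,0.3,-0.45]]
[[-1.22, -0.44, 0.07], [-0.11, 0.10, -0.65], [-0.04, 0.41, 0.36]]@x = [[0.74, 0.23, 0.16],[-0.09, -0.11, 0.33],[-0.1, 0.3, -0.08]]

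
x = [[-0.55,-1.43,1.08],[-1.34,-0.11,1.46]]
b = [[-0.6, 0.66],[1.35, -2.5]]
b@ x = [[-0.55,  0.79,  0.32], [2.61,  -1.66,  -2.19]]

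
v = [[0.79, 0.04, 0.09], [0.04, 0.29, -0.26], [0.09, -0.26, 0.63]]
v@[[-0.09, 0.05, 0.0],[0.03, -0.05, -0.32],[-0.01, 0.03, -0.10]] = [[-0.07, 0.04, -0.02],[0.01, -0.02, -0.07],[-0.02, 0.04, 0.02]]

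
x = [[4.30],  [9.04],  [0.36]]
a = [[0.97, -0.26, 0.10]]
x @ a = [[4.17,-1.12,0.43], [8.77,-2.35,0.9], [0.35,-0.09,0.04]]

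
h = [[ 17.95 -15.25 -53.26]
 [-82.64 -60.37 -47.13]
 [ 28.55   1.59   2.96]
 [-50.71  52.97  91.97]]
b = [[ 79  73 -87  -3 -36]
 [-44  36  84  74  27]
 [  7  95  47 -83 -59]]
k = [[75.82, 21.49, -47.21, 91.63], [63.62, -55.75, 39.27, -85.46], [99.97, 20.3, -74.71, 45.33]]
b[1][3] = 74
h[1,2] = -47.13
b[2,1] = 95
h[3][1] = 52.97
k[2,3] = 45.33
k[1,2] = 39.27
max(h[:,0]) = 28.55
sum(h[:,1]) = -21.060000000000002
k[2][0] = 99.97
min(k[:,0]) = 63.62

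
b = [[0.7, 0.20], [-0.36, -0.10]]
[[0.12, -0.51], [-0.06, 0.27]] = b @[[-0.10,-0.83], [0.94,0.33]]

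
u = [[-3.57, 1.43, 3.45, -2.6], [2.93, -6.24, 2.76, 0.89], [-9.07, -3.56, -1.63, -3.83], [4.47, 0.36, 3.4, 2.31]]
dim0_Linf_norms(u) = [9.07, 6.24, 3.45, 3.83]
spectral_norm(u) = 12.52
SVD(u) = [[-0.27, 0.07, -0.91, 0.31], [0.23, -0.93, -0.04, 0.28], [-0.82, -0.35, 0.06, -0.45], [0.45, -0.11, -0.41, -0.79]] @ diag([12.524895636848488, 7.411339702396112, 5.1326099785847035, 0.7146662923865749]) @ [[0.88,0.10,0.21,0.41],  [-0.04,0.96,-0.29,0.01],  [0.14,-0.27,-0.92,0.22],  [0.44,-0.01,-0.14,-0.89]]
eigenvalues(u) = [(-1.42+7.67j), (-1.42-7.67j), (-7.07+0j), (0.79+0j)]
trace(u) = -9.13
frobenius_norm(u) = 15.45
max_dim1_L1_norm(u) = 18.09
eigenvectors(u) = [[-0.14+0.41j,-0.14-0.41j,-0.37+0.00j,(-0.42+0j)], [(0.01+0.28j),(0.01-0.28j),0.92+0.00j,-0.00+0.00j], [-0.74+0.00j,-0.74-0.00j,0.07+0.00j,(0.15+0j)], [0.37+0.23j,(0.37-0.23j),(0.11+0j),(0.9+0j)]]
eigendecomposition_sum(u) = [[(-1.19+2.51j),-0.51+0.78j,1.82+1.15j,-0.86+0.98j], [-0.15+1.78j,-0.13+0.59j,(1.35+0.28j),-0.30+0.78j], [(-4.65-0.54j),(-1.53-0.39j),-0.85+3.52j,-2.03-0.83j], [2.15+1.72j,0.64+0.67j,1.52-1.49j,0.75+1.05j]] + [[-1.19-2.51j, (-0.51-0.78j), (1.82-1.15j), -0.86-0.98j], [-0.15-1.78j, -0.13-0.59j, 1.35-0.28j, (-0.3-0.78j)], [(-4.65+0.54j), (-1.53+0.39j), -0.85-3.52j, -2.03+0.83j], [2.15-1.72j, 0.64-0.67j, (1.52+1.49j), (0.75-1.05j)]] + [[-1.28+0.00j, 2.37+0.00j, -0.02+0.00j, (-0.59-0j)], [(3.24-0j), (-5.98-0j), 0.05-0.00j, 1.48+0.00j], [0.26-0.00j, -0.47-0.00j, 0.00-0.00j, (0.12+0j)], [(0.39-0j), (-0.73-0j), 0.01-0.00j, (0.18+0j)]] + [[(0.1-0j), (0.09-0j), -0.16+0.00j, (-0.29-0j)], [-0j, -0j, -0.00+0.00j, -0.00-0.00j], [-0.04+0.00j, (-0.03+0j), (0.06-0j), 0.10+0.00j], [(-0.22+0j), (-0.19+0j), 0.35-0.00j, 0.63+0.00j]]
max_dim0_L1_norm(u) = 20.04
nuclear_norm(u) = 25.78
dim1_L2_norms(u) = [5.78, 7.48, 10.6, 6.08]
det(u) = -340.50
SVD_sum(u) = [[-2.97, -0.34, -0.69, -1.36], [2.56, 0.29, 0.60, 1.18], [-9.09, -1.03, -2.11, -4.17], [4.98, 0.56, 1.16, 2.28]] + [[-0.02, 0.49, -0.15, 0.0], [0.31, -6.59, 1.99, -0.06], [0.11, -2.45, 0.74, -0.02], [0.04, -0.78, 0.24, -0.01]] + [[-0.67, 1.28, 4.32, -1.05],[-0.03, 0.06, 0.2, -0.05],[0.05, -0.09, -0.3, 0.07],[-0.30, 0.57, 1.93, -0.47]] + [[0.1, -0.0, -0.03, -0.19], [0.09, -0.0, -0.03, -0.18], [-0.14, 0.0, 0.05, 0.29], [-0.25, 0.01, 0.08, 0.5]]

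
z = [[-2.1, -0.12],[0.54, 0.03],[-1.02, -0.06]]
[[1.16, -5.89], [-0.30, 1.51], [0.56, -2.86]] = z@[[-0.66, 2.8], [1.9, 0.05]]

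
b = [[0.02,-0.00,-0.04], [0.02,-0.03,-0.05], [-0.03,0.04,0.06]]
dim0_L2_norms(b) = [0.04, 0.05, 0.09]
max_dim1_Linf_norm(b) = 0.06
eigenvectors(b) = [[-0.63+0.00j,(-0.74+0j),(-0.74-0j)],[-0.48+0.00j,0.12-0.44j,0.12+0.44j],[(0.61+0j),(-0.45+0.2j),-0.45-0.20j]]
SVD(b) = [[-0.38,  0.92,  -0.05],[-0.57,  -0.19,  0.8],[0.73,  0.33,  0.60]] @ diag([0.10699536375840041, 0.020958654927626847, 0.003567480600120812]) @ [[-0.38, 0.43, 0.82], [0.23, 0.90, -0.37], [-0.90, 0.05, -0.44]]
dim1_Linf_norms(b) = [0.04, 0.05, 0.06]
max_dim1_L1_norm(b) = 0.13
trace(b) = 0.05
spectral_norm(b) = 0.11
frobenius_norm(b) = 0.11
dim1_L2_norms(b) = [0.04, 0.06, 0.08]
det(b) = 0.00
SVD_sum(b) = [[0.02, -0.02, -0.03], [0.02, -0.03, -0.05], [-0.03, 0.03, 0.06]] + [[0.00, 0.02, -0.01], [-0.0, -0.0, 0.0], [0.00, 0.01, -0.0]] + [[0.0, -0.00, 0.00], [-0.0, 0.0, -0.0], [-0.0, 0.00, -0.00]]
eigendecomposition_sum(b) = [[0.03+0.00j,-0.02+0.00j,-0.05+0.00j], [0.02+0.00j,(-0.02+0j),-0.04+0.00j], [-0.03+0.00j,0.02+0.00j,(0.05+0j)]] + [[-0.00+0.00j, (0.01+0.01j), (0.01+0.01j)], [-0.00-0.00j, -0.01+0.01j, -0.01+0.00j], [-0.00+0.00j, 0.01+0.00j, (0.01+0j)]] + [[-0.00-0.00j, 0.01-0.01j, (0.01-0.01j)], [-0.00+0.00j, (-0.01-0.01j), (-0.01-0j)], [(-0-0j), 0.01-0.00j, 0.01-0.00j]]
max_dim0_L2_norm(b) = 0.09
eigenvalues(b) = [(0.06+0j), (-0+0.01j), (-0-0.01j)]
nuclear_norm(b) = 0.13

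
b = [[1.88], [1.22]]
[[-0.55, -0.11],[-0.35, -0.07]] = b@[[-0.29, -0.06]]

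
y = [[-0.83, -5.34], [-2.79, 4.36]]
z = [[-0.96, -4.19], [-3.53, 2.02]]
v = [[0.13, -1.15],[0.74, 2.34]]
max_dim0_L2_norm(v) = 2.61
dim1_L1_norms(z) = [5.15, 5.55]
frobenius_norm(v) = 2.71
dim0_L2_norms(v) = [0.75, 2.61]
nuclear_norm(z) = 8.28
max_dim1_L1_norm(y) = 7.15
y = z + v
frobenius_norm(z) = 5.92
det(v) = 1.16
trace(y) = 3.53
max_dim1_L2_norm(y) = 5.4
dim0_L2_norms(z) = [3.66, 4.65]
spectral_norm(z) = 4.76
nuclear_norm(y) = 9.65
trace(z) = 1.06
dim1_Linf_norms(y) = [5.34, 4.36]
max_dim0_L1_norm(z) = 6.21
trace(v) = 2.47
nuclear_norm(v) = 3.11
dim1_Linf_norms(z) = [4.19, 3.53]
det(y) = -18.52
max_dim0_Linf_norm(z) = 4.19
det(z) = -16.73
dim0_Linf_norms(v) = [0.74, 2.34]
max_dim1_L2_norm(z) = 4.3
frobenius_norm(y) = 7.48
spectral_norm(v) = 2.68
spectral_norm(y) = 7.00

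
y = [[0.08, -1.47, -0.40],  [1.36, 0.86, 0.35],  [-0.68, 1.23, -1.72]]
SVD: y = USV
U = [[-0.36, -0.55, -0.75], [0.01, 0.80, -0.60], [0.93, -0.23, -0.28]]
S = [2.32, 1.93, 0.92]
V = [[-0.28, 0.73, -0.63],  [0.62, 0.63, 0.46],  [-0.73, 0.26, 0.63]]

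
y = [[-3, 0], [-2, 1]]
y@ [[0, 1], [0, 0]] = [[0, -3], [0, -2]]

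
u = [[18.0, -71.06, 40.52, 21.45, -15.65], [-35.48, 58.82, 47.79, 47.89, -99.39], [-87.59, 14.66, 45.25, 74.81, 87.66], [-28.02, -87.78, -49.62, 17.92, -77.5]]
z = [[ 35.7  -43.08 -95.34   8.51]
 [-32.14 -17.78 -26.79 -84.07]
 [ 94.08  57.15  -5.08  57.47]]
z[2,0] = 94.08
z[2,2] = -5.08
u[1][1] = 58.82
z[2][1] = 57.15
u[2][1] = 14.66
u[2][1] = 14.66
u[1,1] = 58.82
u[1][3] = 47.89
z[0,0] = 35.7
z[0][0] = 35.7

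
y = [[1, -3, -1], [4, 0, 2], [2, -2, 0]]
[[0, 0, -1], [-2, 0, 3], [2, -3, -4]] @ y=[[-2, 2, 0], [4, 0, 2], [-18, 2, -8]]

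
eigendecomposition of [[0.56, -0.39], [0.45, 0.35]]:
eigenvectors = [[(0.17+0.66j),  (0.17-0.66j)], [(0.73+0j),  0.73-0.00j]]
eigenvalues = [(0.46+0.41j), (0.46-0.41j)]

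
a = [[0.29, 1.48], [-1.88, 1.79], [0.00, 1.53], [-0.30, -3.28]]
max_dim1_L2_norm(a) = 3.29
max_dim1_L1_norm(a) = 3.67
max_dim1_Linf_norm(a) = 3.28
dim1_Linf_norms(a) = [1.48, 1.88, 1.53, 3.28]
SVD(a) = [[-0.33,  0.26],[-0.47,  -0.88],[-0.35,  0.11],[0.74,  -0.39]] @ diag([4.3297998954447845, 1.8587987694762258]) @ [[0.13, -0.99], [0.99, 0.13]]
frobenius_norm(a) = 4.71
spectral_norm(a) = 4.33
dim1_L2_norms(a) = [1.51, 2.6, 1.53, 3.29]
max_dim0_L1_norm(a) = 8.08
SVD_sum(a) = [[-0.18, 1.42],[-0.26, 2.00],[-0.20, 1.5],[0.41, -3.19]] + [[0.47, 0.06], [-1.62, -0.21], [0.2, 0.03], [-0.71, -0.09]]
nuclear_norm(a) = 6.19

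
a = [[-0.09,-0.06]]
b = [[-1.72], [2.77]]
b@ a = [[0.15, 0.10],[-0.25, -0.17]]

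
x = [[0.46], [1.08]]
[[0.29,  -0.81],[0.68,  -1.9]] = x @[[0.63,  -1.76]]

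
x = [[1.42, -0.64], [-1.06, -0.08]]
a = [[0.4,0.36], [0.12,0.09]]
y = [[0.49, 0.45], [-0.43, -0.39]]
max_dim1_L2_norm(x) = 1.56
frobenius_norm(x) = 1.89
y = x @ a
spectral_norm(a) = 0.56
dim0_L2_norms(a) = [0.42, 0.37]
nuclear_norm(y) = 0.89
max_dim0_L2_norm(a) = 0.42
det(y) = 0.00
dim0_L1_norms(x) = [2.48, 0.72]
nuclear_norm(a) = 0.57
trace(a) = 0.49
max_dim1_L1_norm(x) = 2.06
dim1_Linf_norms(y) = [0.49, 0.43]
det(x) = -0.79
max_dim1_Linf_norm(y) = 0.49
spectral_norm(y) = 0.88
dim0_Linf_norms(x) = [1.42, 0.64]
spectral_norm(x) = 1.84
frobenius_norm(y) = 0.88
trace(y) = 0.10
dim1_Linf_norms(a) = [0.4, 0.12]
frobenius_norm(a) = 0.56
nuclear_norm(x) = 2.27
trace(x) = 1.34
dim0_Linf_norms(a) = [0.4, 0.36]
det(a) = -0.01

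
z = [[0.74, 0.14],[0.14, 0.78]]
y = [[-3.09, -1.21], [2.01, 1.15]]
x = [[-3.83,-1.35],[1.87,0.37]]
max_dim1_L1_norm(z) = 0.92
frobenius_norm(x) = 4.49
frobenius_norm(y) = 4.05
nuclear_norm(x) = 4.73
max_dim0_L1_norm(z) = 0.92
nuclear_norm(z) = 1.52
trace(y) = -1.94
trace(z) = 1.52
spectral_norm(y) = 4.04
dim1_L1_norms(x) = [5.18, 2.24]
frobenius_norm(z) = 1.09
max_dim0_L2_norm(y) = 3.69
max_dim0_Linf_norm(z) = 0.78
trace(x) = -3.46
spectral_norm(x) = 4.48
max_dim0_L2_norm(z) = 0.79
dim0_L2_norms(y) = [3.69, 1.67]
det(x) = 1.11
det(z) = 0.56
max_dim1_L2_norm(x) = 4.06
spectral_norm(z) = 0.90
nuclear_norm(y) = 4.31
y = z + x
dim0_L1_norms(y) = [5.1, 2.36]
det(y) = -1.12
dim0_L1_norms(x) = [5.7, 1.72]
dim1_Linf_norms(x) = [3.83, 1.87]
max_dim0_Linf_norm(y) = 3.09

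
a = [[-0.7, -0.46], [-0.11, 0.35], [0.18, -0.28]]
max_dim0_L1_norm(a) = 1.09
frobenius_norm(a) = 0.97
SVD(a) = [[-0.99, -0.13],  [0.15, -0.71],  [-0.03, 0.69]] @ diag([0.8452510828309151, 0.48223501218095455]) @ [[0.79, 0.61], [0.61, -0.79]]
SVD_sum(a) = [[-0.66, -0.51], [0.1, 0.08], [-0.02, -0.02]] + [[-0.04, 0.05], [-0.21, 0.27], [0.2, -0.26]]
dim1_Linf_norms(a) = [0.7, 0.35, 0.28]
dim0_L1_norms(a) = [0.99, 1.09]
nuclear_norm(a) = 1.33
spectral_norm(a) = 0.85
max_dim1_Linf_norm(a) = 0.7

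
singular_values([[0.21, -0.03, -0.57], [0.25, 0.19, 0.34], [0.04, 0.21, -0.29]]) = [0.73, 0.38, 0.2]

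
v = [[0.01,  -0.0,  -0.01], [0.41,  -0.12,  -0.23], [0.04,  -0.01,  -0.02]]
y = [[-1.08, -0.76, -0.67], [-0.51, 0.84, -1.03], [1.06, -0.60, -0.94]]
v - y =[[1.09, 0.76, 0.66],[0.92, -0.96, 0.80],[-1.02, 0.59, 0.92]]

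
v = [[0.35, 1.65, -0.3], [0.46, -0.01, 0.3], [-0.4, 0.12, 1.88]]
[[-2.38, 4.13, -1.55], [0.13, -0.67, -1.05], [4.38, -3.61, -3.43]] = v@[[-1.14, -0.07, -1.02], [-0.81, 2.14, -1.08], [2.14, -2.07, -1.97]]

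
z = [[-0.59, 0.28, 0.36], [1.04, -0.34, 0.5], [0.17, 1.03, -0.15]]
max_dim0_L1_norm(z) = 1.8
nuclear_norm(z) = 2.90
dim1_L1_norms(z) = [1.23, 1.88, 1.35]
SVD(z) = [[-0.39, -0.14, 0.91], [0.84, 0.35, 0.42], [-0.38, 0.93, -0.02]] @ diag([1.3443930442110585, 0.9992086152251671, 0.5565873569680932]) @ [[0.77, -0.58, 0.25], [0.6, 0.80, -0.01], [-0.19, 0.16, 0.97]]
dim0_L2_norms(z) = [1.21, 1.12, 0.63]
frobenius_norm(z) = 1.77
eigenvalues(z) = [(0.79+0j), (-0.93+0.27j), (-0.93-0.27j)]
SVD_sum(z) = [[-0.41, 0.31, -0.13],[0.87, -0.66, 0.28],[-0.39, 0.29, -0.13]] + [[-0.08,-0.11,0.0],[0.21,0.28,-0.0],[0.56,0.74,-0.01]] + [[-0.1,0.08,0.49], [-0.04,0.04,0.23], [0.00,-0.0,-0.01]]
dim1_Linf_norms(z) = [0.59, 1.04, 1.03]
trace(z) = -1.08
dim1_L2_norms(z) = [0.75, 1.2, 1.05]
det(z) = 0.75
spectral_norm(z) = 1.34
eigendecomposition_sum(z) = [[0.14+0.00j, 0.16+0.00j, (0.14+0j)], [(0.28+0j), 0.32+0.00j, (0.28+0j)], [(0.33+0j), (0.38+0j), 0.33+0.00j]] + [[-0.37+0.17j, (0.06-0.16j), (0.11+0.06j)], [(0.38+0.71j), -0.33-0.10j, 0.11-0.22j], [-0.08-0.99j, 0.32+0.28j, (-0.24+0.2j)]] + [[-0.37-0.17j, (0.06+0.16j), 0.11-0.06j], [(0.38-0.71j), -0.33+0.10j, (0.11+0.22j)], [-0.08+0.99j, 0.32-0.28j, -0.24-0.20j]]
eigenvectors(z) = [[0.31+0.00j, (0.11+0.28j), (0.11-0.28j)], [0.61+0.00j, (0.55-0.24j), 0.55+0.24j], [(0.73+0j), -0.74+0.00j, (-0.74-0j)]]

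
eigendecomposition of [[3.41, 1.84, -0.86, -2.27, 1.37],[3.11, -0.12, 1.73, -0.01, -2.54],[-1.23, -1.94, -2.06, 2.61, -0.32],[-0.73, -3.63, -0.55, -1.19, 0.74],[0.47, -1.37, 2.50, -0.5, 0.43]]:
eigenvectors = [[0.77+0.00j, 0.33+0.00j, (0.08+0j), (0.22+0.28j), 0.22-0.28j], [0.41+0.00j, (-0.27+0j), -0.56+0.00j, -0.07-0.49j, (-0.07+0.49j)], [-0.34+0.00j, 0.25+0.00j, (0.3+0j), 0.30-0.42j, (0.3+0.42j)], [-0.31+0.00j, (0.41+0j), (-0.61+0j), (0.57+0j), 0.57-0.00j], [(-0.18+0j), (0.77+0j), (-0.46+0j), -0.15-0.12j, (-0.15+0.12j)]]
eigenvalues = [(5.36+0j), (1.66+0j), (-3.59+0j), (-1.49+3j), (-1.49-3j)]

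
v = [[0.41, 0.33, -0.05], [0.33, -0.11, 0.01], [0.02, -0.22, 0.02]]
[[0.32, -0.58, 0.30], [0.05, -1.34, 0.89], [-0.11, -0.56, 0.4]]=v @[[0.33, -3.32, 2.14], [0.45, 2.08, -1.48], [-0.68, -1.85, 1.82]]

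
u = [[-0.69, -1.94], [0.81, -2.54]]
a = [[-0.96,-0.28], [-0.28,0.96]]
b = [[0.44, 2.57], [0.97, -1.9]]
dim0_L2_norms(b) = [1.07, 3.2]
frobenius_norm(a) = 1.41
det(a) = -1.00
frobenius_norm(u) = 3.37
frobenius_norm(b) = 3.37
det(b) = -3.33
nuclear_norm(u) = 4.24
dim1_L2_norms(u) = [2.06, 2.67]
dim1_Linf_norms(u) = [1.94, 2.54]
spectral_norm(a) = 1.00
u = a @ b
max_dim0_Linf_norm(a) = 0.96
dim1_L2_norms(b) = [2.61, 2.13]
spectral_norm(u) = 3.20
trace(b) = -1.46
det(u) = 3.32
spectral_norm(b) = 3.20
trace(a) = 0.00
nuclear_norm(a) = 2.00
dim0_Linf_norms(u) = [0.81, 2.54]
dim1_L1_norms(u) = [2.63, 3.35]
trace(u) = -3.23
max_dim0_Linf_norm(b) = 2.57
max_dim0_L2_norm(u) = 3.2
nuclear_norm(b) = 4.24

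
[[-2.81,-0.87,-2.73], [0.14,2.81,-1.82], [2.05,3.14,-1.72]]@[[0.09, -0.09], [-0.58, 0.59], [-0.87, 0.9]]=[[2.63, -2.72],[-0.03, 0.01],[-0.14, 0.12]]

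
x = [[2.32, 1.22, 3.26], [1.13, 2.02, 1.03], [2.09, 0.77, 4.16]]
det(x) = 3.620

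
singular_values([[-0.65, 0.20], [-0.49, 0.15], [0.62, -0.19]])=[1.07, 0.0]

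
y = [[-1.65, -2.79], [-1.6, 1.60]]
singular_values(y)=[3.33, 2.14]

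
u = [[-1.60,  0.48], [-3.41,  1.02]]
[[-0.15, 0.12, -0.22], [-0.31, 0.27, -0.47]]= u @ [[0.08, -0.06, 0.13],[-0.04, 0.06, -0.03]]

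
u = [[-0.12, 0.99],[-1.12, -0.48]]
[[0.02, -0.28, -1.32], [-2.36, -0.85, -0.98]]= u @ [[2.0, 0.84, 1.38],[0.26, -0.18, -1.17]]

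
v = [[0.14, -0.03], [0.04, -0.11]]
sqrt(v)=[[0.38-0.01j, (-0.05+0.04j)], [0.06-0.05j, -0.01+0.33j]]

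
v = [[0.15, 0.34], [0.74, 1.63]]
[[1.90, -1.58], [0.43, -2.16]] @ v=[[-0.88, -1.93], [-1.53, -3.37]]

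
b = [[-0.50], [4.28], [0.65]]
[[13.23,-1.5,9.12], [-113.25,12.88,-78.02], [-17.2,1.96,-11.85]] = b @ [[-26.46, 3.01, -18.23]]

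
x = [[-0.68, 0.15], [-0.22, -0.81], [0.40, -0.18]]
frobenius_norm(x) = 1.18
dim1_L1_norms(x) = [0.83, 1.03, 0.58]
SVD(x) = [[0.09, 0.84],[-0.98, 0.17],[-0.16, -0.51]] @ diag([0.8434655404640887, 0.8187587447164292]) @ [[0.1, 0.99], [-0.99, 0.1]]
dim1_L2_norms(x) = [0.7, 0.84, 0.44]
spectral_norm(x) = 0.84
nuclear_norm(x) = 1.66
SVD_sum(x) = [[0.01, 0.08], [-0.09, -0.82], [-0.01, -0.14]] + [[-0.69, 0.07],  [-0.13, 0.01],  [0.41, -0.04]]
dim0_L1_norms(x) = [1.3, 1.14]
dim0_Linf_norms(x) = [0.68, 0.81]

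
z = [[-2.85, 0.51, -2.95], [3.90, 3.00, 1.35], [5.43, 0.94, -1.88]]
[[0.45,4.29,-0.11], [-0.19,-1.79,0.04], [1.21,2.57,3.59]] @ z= [[14.85, 13.00, 4.67],[-6.22, -5.43, -1.93],[26.07, 11.70, -6.85]]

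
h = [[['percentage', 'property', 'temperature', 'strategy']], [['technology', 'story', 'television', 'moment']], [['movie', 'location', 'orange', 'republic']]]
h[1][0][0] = 'technology'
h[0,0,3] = 'strategy'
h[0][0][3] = 'strategy'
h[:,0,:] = [['percentage', 'property', 'temperature', 'strategy'], ['technology', 'story', 'television', 'moment'], ['movie', 'location', 'orange', 'republic']]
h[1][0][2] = 'television'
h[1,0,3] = 'moment'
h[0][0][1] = 'property'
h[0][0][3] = 'strategy'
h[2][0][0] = 'movie'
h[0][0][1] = 'property'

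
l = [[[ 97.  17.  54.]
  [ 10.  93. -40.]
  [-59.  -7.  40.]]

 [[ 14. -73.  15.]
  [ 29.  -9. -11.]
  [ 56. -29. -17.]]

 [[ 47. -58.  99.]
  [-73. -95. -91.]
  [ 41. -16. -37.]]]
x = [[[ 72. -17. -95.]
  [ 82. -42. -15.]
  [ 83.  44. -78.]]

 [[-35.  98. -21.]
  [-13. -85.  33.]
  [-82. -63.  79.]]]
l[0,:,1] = [17.0, 93.0, -7.0]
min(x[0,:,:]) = -95.0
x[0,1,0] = 82.0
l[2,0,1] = -58.0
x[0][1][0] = 82.0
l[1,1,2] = -11.0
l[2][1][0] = -73.0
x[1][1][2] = 33.0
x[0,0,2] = -95.0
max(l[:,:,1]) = 93.0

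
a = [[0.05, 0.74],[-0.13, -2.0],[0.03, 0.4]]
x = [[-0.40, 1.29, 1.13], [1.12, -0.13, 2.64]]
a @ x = [[0.81,-0.03,2.01], [-2.19,0.09,-5.43], [0.44,-0.01,1.09]]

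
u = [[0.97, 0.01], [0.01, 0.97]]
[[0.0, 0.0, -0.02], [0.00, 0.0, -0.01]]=u@[[0.0, -0.0, -0.02], [0.0, -0.0, -0.01]]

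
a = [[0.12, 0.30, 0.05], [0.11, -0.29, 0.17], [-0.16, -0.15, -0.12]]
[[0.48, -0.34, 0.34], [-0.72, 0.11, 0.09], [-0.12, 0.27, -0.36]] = a @ [[-0.34, 0.16, 2.09],[1.86, -1.01, 0.35],[-0.83, -1.2, -0.25]]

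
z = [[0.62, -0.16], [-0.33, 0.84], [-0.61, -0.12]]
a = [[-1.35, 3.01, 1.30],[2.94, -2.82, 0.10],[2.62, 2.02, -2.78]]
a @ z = [[-2.62, 2.59], [2.69, -2.85], [2.65, 1.61]]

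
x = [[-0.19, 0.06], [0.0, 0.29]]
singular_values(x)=[0.3, 0.18]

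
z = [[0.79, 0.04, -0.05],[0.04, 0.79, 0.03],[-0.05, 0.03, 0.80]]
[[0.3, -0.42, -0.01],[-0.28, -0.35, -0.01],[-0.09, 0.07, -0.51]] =z@ [[0.39, -0.50, -0.06], [-0.37, -0.42, 0.02], [-0.08, 0.07, -0.64]]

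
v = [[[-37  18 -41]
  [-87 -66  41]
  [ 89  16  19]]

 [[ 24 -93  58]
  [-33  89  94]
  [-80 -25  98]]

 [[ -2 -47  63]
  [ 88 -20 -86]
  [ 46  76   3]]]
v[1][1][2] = 94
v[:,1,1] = [-66, 89, -20]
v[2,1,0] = 88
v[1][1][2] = 94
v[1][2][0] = -80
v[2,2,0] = 46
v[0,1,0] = -87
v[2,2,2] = 3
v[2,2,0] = 46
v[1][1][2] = 94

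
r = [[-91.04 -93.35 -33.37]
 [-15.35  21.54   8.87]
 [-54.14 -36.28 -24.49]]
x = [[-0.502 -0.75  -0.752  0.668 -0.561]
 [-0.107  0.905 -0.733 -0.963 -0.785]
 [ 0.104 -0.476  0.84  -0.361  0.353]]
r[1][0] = -15.35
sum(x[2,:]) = 0.45999999999999996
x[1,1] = 0.905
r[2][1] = -36.28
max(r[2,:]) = -24.49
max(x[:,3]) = 0.668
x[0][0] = -0.502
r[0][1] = -93.35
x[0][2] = -0.752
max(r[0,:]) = -33.37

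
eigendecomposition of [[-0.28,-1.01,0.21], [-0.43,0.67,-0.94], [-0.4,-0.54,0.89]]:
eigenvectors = [[0.81, 0.67, 0.5], [0.47, -0.66, -0.77], [0.35, -0.34, 0.4]]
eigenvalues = [-0.77, 0.62, 1.43]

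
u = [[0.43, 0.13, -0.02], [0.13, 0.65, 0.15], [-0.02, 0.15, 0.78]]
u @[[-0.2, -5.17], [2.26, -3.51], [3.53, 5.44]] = [[0.14, -2.79], [1.97, -2.14], [3.1, 3.82]]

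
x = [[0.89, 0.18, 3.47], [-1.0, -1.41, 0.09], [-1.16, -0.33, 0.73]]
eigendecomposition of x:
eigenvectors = [[-0.84+0.00j, (-0.84-0j), (0.18+0j)], [0.20-0.21j, (0.2+0.21j), (-0.98+0j)], [0.03-0.46j, 0.03+0.46j, -0.06+0.00j]]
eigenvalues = [(0.72+1.96j), (0.72-1.96j), (-1.22+0j)]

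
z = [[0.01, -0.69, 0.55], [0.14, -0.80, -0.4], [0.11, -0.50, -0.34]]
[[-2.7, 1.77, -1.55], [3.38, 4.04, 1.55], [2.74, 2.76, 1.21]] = z@ [[5.71, 5.6, -4.29], [-0.44, -3.46, -0.81], [-5.57, -1.23, -3.76]]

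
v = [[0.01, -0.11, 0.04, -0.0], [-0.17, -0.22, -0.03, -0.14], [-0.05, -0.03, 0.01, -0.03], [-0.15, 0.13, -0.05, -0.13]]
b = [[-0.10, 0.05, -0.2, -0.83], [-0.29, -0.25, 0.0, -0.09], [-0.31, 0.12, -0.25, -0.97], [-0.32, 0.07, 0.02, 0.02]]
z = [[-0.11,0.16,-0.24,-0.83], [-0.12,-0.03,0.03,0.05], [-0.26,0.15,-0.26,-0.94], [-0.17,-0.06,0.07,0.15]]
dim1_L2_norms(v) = [0.12, 0.31, 0.07, 0.24]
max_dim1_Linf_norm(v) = 0.22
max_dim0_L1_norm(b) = 1.91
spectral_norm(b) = 1.36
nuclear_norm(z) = 1.62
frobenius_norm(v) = 0.42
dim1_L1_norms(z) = [1.34, 0.23, 1.61, 0.45]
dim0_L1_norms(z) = [0.66, 0.4, 0.6, 1.97]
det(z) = 0.00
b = z + v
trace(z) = -0.25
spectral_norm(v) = 0.33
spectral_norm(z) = 1.36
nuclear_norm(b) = 2.07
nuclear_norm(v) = 0.63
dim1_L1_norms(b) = [1.18, 0.63, 1.65, 0.43]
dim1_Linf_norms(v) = [0.11, 0.22, 0.05, 0.15]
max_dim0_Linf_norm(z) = 0.94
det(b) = -0.00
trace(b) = -0.58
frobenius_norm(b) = 1.46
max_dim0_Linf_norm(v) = 0.22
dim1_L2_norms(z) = [0.89, 0.14, 1.02, 0.24]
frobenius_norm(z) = 1.38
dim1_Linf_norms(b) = [0.83, 0.29, 0.97, 0.32]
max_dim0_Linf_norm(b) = 0.97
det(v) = 0.00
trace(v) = -0.33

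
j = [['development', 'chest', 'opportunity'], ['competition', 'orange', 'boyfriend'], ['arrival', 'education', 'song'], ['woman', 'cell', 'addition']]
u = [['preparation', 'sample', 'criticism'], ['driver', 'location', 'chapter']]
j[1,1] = 'orange'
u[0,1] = 'sample'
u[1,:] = ['driver', 'location', 'chapter']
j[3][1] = 'cell'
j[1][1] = 'orange'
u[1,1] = 'location'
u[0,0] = 'preparation'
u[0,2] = 'criticism'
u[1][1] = 'location'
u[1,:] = ['driver', 'location', 'chapter']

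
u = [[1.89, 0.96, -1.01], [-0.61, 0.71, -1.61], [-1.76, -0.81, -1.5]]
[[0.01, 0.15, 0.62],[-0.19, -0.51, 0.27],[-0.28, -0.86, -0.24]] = u@[[0.05,  0.18,  0.15], [0.03,  0.12,  0.21], [0.11,  0.30,  -0.13]]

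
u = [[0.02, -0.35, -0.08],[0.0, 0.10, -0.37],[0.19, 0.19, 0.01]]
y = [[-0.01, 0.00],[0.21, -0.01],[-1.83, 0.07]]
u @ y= [[0.07, -0.00],[0.70, -0.03],[0.02, -0.0]]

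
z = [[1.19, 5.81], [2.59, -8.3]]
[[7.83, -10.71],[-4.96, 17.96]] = z@[[1.45, 0.62], [1.05, -1.97]]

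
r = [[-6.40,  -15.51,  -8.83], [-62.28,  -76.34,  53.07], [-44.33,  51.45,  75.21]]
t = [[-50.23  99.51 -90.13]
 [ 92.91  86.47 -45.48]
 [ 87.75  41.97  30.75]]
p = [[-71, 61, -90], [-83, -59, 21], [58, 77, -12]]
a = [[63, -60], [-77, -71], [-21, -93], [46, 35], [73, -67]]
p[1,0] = -83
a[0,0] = 63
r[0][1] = -15.51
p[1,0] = -83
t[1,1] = 86.47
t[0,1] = 99.51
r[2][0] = -44.33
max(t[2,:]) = 87.75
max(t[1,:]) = 92.91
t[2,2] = 30.75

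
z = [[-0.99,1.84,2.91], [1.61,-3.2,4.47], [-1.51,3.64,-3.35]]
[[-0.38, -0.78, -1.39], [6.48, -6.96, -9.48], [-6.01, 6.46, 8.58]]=z @ [[0.87, 0.18, -0.11], [-0.72, 1.05, 1.16], [0.62, -0.87, -1.25]]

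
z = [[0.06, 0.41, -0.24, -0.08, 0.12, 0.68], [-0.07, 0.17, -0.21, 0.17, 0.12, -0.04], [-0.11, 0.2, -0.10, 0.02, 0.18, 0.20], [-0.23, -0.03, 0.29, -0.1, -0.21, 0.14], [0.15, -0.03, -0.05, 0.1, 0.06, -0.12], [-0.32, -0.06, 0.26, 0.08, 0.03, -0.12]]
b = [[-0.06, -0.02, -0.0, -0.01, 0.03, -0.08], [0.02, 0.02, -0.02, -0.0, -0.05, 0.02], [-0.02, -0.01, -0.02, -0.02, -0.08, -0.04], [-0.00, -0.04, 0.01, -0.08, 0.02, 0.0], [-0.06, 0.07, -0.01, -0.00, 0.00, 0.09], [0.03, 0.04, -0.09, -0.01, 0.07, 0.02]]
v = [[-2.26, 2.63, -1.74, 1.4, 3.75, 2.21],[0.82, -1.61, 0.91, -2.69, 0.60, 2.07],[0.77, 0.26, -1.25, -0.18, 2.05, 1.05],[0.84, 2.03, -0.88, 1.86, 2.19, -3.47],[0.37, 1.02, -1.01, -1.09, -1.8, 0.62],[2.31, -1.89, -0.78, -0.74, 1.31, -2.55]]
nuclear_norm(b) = 0.56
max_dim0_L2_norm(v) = 5.4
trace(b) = -0.12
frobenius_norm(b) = 0.26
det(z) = 0.00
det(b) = 0.00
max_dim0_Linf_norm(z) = 0.68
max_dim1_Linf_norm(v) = 3.75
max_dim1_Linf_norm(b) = 0.09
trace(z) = -0.03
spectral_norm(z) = 0.94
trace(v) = -7.61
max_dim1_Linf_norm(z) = 0.68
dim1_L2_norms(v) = [6.0, 4.0, 2.75, 5.09, 2.65, 4.28]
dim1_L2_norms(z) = [0.84, 0.35, 0.37, 0.46, 0.23, 0.44]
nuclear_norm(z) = 2.17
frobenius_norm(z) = 1.20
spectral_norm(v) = 6.94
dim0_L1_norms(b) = [0.19, 0.2, 0.15, 0.12, 0.25, 0.25]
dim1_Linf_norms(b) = [0.08, 0.05, 0.08, 0.08, 0.09, 0.09]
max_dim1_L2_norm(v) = 6.0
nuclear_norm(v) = 21.49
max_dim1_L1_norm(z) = 1.59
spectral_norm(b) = 0.16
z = v @ b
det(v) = 319.25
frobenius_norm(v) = 10.52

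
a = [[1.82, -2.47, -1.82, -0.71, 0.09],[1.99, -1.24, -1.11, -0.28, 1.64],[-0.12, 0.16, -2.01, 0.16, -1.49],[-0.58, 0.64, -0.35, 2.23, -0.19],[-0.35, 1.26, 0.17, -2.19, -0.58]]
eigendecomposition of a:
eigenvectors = [[(0.39+0j), (0.7+0j), (0.72+0j), -0.36+0.30j, -0.36-0.30j],  [(-0.03+0j), 0.34+0.00j, 0.04+0.00j, 0.33+0.16j, 0.33-0.16j],  [(0.89+0j), (0.46+0j), 0.31+0.00j, -0.27+0.04j, (-0.27-0.04j)],  [(0.13+0j), (0.09+0j), 0.24+0.00j, (-0.35-0.13j), (-0.35+0.13j)],  [0.18+0.00j, (-0.41+0j), -0.57+0.00j, 0.66+0.00j, (0.66-0j)]]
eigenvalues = [(-2.34+0j), (-0.7+0j), (0.57+0j), (1.35+0.6j), (1.35-0.6j)]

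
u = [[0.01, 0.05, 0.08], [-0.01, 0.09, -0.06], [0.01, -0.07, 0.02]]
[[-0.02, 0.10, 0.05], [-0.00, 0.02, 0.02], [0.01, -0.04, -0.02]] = u@[[-0.01,-0.30,1.13], [-0.15,0.72,0.49], [-0.14,0.78,0.21]]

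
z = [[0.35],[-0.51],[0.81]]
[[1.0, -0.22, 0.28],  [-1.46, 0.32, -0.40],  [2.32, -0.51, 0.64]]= z @[[2.87, -0.63, 0.79]]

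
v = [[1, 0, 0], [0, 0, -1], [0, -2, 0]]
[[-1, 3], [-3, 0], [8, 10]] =v@[[-1, 3], [-4, -5], [3, 0]]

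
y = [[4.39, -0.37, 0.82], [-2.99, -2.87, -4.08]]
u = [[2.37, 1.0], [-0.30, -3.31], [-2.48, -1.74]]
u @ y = [[7.41, -3.75, -2.14], [8.58, 9.61, 13.26], [-5.68, 5.91, 5.07]]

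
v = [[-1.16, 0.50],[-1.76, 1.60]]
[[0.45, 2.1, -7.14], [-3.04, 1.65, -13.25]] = v @ [[-2.29,-2.60,4.92], [-4.42,-1.83,-2.87]]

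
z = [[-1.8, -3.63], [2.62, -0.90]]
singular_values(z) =[4.08, 2.73]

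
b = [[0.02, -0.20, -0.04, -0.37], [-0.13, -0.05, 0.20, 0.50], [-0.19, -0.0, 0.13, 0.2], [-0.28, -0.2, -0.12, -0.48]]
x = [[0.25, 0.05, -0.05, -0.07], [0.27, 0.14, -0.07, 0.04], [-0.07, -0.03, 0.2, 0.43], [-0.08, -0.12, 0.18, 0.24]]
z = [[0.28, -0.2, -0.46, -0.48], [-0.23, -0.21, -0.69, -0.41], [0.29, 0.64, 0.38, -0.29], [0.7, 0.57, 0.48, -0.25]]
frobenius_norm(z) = 1.77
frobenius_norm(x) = 0.72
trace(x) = 0.83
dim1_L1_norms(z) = [1.42, 1.54, 1.6, 2.0]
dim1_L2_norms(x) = [0.27, 0.31, 0.48, 0.33]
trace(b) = -0.38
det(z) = 0.02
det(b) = 0.00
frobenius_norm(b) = 0.97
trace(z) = 0.20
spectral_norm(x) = 0.61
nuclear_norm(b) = 1.49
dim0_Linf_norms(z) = [0.7, 0.64, 0.69, 0.48]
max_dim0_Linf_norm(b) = 0.5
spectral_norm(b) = 0.87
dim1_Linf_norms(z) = [0.48, 0.69, 0.64, 0.7]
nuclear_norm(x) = 1.08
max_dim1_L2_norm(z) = 1.05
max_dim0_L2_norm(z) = 1.03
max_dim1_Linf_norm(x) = 0.43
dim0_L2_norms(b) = [0.36, 0.29, 0.27, 0.81]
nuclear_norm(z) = 2.80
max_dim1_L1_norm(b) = 1.08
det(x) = 0.00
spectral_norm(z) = 1.45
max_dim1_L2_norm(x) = 0.48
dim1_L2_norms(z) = [0.75, 0.86, 0.85, 1.05]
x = z @ b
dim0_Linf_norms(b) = [0.28, 0.2, 0.2, 0.5]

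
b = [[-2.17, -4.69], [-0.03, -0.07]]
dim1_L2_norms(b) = [5.17, 0.08]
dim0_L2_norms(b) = [2.17, 4.69]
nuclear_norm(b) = 5.17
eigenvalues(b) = [-2.23, -0.01]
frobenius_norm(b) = 5.17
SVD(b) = [[-1.0, -0.01],  [-0.01, 1.0]] @ diag([5.16824876566245, 0.0021670783485524493]) @ [[0.42, 0.91],  [0.91, -0.42]]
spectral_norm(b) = 5.17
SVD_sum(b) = [[-2.17, -4.69],[-0.03, -0.07]] + [[-0.00, 0.0], [0.0, -0.0]]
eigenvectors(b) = [[-1.00, 0.91], [-0.01, -0.42]]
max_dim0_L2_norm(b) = 4.69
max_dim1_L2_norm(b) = 5.17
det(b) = 0.01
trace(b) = -2.24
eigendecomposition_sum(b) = [[-2.17,-4.7], [-0.03,-0.07]] + [[-0.0,0.01], [0.0,-0.00]]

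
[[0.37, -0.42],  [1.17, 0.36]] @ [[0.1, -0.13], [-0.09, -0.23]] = [[0.07, 0.05],[0.08, -0.23]]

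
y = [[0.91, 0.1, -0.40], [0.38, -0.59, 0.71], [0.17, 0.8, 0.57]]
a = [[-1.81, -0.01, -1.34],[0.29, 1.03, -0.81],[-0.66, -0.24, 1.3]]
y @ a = [[-1.35, 0.19, -1.82], [-1.33, -0.78, 0.89], [-0.45, 0.69, -0.13]]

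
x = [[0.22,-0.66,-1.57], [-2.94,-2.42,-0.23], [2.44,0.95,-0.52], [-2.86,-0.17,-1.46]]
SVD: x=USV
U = [[0.06, 0.70, -0.53], [0.7, -0.2, -0.55], [-0.47, 0.42, -0.18], [0.54, 0.55, 0.62]]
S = [5.3, 2.1, 1.58]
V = [[-0.89, -0.43, -0.15],[0.09, 0.15, -0.98],[-0.44, 0.89, 0.1]]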